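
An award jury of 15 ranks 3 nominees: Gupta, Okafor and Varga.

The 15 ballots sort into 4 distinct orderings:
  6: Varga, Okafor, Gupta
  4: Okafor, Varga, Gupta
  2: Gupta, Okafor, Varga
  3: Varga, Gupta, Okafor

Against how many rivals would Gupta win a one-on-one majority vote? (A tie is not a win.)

Gupta against each rival (15 jurors):
Gupta vs Okafor: 2+3 = 5 for Gupta, 10 for Okafor — Okafor by 10–5.
Gupta vs Varga: Gupta preferred on 2 ballots; Varga wins 13–2.
Gupta beats no one; loses to Okafor, Varga — 0 pairwise wins.

0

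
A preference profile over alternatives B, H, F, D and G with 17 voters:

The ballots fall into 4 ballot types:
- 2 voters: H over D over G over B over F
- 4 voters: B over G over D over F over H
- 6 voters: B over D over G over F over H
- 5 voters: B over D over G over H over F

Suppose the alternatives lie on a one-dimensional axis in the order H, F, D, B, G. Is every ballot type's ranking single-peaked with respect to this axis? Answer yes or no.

Axis positions: H=1, F=2, D=3, B=4, G=5.
Ballot type 1: ranking walks positions 1-3-5-4-2; D is ranked above F even though F lies between D and the peak H on the axis — preferences dip and rise again. Not single-peaked.
Ballot type 2 (peak B at position 4): ranking walks positions 4-5-3-2-1, expanding outward from the peak — single-peaked.
Ballot type 3 (peak B at position 4): ranking walks positions 4-3-5-2-1, expanding outward from the peak — single-peaked.
Ballot type 4: ranking walks positions 4-3-5-1-2; H is ranked above F even though F lies between H and the peak B on the axis — preferences dip and rise again. Not single-peaked.
Ballot type 1 violates single-peakedness, so the profile is not single-peaked on this axis.

no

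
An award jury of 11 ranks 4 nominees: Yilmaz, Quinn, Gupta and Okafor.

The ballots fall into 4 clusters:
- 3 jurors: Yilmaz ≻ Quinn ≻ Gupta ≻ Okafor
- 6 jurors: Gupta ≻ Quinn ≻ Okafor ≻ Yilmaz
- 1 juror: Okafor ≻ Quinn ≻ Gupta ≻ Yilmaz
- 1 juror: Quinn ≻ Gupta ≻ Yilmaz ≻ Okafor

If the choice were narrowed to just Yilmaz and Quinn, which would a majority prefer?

Ballots ranking Yilmaz above Quinn: 3.
Ballots ranking Quinn above Yilmaz: 11 − 3 = 8.
Quinn wins the head-to-head 8–3.

Quinn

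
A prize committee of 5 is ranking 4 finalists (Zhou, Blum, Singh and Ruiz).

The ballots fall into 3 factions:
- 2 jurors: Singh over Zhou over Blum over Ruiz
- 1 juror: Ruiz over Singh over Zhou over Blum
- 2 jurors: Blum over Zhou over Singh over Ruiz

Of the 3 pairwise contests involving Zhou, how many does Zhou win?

Zhou against each rival (5 jurors):
Zhou vs Blum: Zhou, 3–2.
Zhou vs Singh: Zhou preferred on 2 ballots; Singh wins 3–2.
Zhou vs Ruiz: 4 to 1, Zhou.
Zhou beats Blum, Ruiz; loses to Singh — 2 pairwise wins.

2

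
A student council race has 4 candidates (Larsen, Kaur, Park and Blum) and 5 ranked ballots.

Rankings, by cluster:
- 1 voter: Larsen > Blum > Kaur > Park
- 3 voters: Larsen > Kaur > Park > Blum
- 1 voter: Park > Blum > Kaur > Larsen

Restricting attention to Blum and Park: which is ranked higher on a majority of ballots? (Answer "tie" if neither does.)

Park

Ballots ranking Blum above Park: 1.
Ballots ranking Park above Blum: 5 − 1 = 4.
Park wins the head-to-head 4–1.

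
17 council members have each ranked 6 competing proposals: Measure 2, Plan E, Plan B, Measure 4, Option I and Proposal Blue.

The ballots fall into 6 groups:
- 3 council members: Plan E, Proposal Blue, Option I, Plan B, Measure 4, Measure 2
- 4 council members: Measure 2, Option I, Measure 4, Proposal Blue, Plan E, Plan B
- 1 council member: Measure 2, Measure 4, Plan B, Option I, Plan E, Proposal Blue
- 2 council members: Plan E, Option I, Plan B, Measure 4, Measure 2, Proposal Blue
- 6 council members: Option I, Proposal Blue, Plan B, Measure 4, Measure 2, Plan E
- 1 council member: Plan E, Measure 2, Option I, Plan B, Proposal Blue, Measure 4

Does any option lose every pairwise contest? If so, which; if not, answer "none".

none

Head-to-head results (17 council members):
Measure 2 vs Plan E: Measure 2 is ranked higher on 4+1+6 = 11 ballots, Plan E on 6. Measure 2 wins 11–6.
Measure 2 vs Plan B: Plan B wins 11–6.
Measure 2 vs Measure 4: Measure 2 preferred on 4+1+1 = 6 ballots; Measure 4 wins 11–6.
Measure 2 vs Option I: Measure 2 preferred on 4+1+1 = 6 ballots; Option I wins 11–6.
Measure 2–Proposal Blue: Proposal Blue 9–8.
Plan E vs Plan B: 10 to 7, Plan E.
Plan E vs Measure 4: Plan E is ranked higher on 3+2+1 = 6 ballots, Measure 4 on 11. Measure 4 wins 11–6.
Plan E vs Option I: Option I wins 11–6.
Plan E vs Proposal Blue: Plan E preferred on 3+1+2+1 = 7 ballots; Proposal Blue wins 10–7.
Plan B vs Measure 4: Plan B is ranked higher on 3+2+6+1 = 12 ballots, Measure 4 on 5. Plan B wins 12–5.
Plan B vs Option I: Option I wins 16–1.
Plan B vs Proposal Blue: Plan B preferred on 1+2+1 = 4 ballots; Proposal Blue wins 13–4.
Measure 4–Option I: Option I 16–1.
Measure 4 vs Proposal Blue: Measure 4 preferred on 4+1+2 = 7 ballots; Proposal Blue wins 10–7.
Option I vs Proposal Blue: Option I, 14–3.
Each option has at least one pairwise win (Measure 2 beats Plan E; Plan E beats Plan B; Plan B beats Measure 2; Measure 4 beats Measure 2; Option I beats Measure 2; Proposal Blue beats Measure 2) — no Condorcet loser.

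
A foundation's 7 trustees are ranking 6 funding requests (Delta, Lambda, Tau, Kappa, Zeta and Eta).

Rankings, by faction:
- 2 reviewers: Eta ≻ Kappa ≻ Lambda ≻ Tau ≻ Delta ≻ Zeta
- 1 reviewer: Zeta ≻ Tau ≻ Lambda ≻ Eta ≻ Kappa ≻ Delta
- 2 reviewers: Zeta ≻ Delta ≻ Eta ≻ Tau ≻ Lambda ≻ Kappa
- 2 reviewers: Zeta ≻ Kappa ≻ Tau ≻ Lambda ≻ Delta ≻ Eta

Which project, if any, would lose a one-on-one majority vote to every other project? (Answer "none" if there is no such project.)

Head-to-head results (7 reviewers):
Delta vs Lambda: Delta preferred on 2 ballots; Lambda wins 5–2.
Delta vs Tau: Delta is ranked higher on 2 ballots, Tau on 5. Tau wins 5–2.
Delta vs Kappa: 2 to 5, Kappa.
Delta–Zeta: Zeta 5–2.
Delta vs Eta: Delta is ranked higher on 2+2 = 4 ballots, Eta on 3. Delta wins 4–3.
Lambda vs Tau: 2 to 5, Tau.
Lambda vs Kappa: Kappa, 4–3.
Lambda vs Zeta: Lambda is ranked higher on 2 ballots, Zeta on 5. Zeta wins 5–2.
Lambda vs Eta: Lambda is ranked higher on 1+2 = 3 ballots, Eta on 4. Eta wins 4–3.
Tau vs Kappa: Tau preferred on 1+2 = 3 ballots; Kappa wins 4–3.
Tau vs Zeta: Tau preferred on 2 ballots; Zeta wins 5–2.
Tau vs Eta: Tau preferred on 1+2 = 3 ballots; Eta wins 4–3.
Kappa vs Zeta: Zeta, 5–2.
Kappa vs Eta: 2 for Kappa, 5 for Eta — Eta by 5–2.
Zeta vs Eta: Zeta, 5–2.
No project is winless: Delta beats Eta; Lambda beats Delta; Tau beats Delta; Kappa beats Delta; Zeta beats Delta; Eta beats Lambda. There is no Condorcet loser.

none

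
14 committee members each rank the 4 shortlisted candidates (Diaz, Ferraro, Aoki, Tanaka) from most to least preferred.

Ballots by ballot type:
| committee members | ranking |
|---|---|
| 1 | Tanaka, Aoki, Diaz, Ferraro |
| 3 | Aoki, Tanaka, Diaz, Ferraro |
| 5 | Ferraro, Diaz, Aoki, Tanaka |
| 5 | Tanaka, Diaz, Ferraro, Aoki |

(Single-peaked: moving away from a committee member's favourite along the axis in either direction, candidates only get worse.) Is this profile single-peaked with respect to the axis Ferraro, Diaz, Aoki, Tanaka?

no

Axis positions: Ferraro=1, Diaz=2, Aoki=3, Tanaka=4.
Ballot type 1 (peak Tanaka at position 4): ranking walks positions 4-3-2-1, expanding outward from the peak — single-peaked.
Ballot type 2 (peak Aoki at position 3): ranking walks positions 3-4-2-1, expanding outward from the peak — single-peaked.
Ballot type 3 (peak Ferraro at position 1): ranking walks positions 1-2-3-4, expanding outward from the peak — single-peaked.
Ballot type 4: ranking walks positions 4-2-1-3; Diaz is ranked above Aoki even though Aoki lies between Diaz and the peak Tanaka on the axis — preferences dip and rise again. Not single-peaked.
Ballot type 4 violates single-peakedness, so the profile is not single-peaked on this axis.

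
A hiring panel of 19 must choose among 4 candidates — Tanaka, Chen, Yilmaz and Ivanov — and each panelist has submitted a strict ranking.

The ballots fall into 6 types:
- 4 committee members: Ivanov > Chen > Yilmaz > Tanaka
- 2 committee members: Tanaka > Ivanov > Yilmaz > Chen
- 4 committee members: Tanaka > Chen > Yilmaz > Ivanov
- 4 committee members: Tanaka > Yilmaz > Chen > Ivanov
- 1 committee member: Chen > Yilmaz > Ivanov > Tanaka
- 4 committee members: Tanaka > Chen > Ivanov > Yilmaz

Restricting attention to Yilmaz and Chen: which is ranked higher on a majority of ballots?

Ballots ranking Yilmaz above Chen: 2 + 4 = 6.
Ballots ranking Chen above Yilmaz: 19 − 6 = 13.
Chen wins the head-to-head 13–6.

Chen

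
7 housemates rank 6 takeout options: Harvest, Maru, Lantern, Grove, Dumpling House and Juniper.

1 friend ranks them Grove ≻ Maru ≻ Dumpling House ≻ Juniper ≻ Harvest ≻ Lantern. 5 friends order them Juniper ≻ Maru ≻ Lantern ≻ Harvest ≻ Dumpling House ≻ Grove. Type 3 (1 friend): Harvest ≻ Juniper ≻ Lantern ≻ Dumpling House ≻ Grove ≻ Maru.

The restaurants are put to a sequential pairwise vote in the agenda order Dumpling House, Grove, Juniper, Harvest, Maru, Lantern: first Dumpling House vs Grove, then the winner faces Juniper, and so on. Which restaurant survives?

Juniper

Round 1: Dumpling House vs Grove — 6–1, Dumpling House advances.
Round 2: Dumpling House vs Juniper — 1–6, Juniper advances.
Round 3: Juniper vs Harvest — 6–1, Juniper advances.
Round 4: Juniper vs Maru — 6–1, Juniper advances.
Round 5: Juniper vs Lantern — 7–0, Juniper advances.
The agenda winner is Juniper.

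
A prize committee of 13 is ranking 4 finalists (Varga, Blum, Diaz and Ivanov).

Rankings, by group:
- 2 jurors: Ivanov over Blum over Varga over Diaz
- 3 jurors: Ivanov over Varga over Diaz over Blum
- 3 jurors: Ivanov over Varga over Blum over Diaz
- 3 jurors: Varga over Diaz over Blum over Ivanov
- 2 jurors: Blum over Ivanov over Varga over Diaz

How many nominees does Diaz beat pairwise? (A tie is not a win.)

0

Diaz against each rival (13 jurors):
Diaz vs Varga: 0 for Diaz, 13 for Varga — Varga by 13–0.
Diaz vs Blum: Diaz is ranked higher on 3+3 = 6 ballots, Blum on 7. Blum wins 7–6.
Diaz–Ivanov: Ivanov 10–3.
Diaz beats no one; loses to Varga, Blum, Ivanov — 0 pairwise wins.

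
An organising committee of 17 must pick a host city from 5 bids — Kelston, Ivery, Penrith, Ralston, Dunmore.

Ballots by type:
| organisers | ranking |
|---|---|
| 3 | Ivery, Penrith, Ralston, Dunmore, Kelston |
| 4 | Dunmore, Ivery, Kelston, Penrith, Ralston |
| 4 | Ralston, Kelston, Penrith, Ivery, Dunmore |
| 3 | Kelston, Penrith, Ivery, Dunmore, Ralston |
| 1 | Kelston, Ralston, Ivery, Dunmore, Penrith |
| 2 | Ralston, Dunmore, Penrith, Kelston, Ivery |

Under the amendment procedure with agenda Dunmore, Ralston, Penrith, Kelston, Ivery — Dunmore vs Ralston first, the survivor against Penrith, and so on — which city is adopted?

Kelston

Round 1: Dunmore vs Ralston — 7–10, Ralston advances.
Round 2: Ralston vs Penrith — 7–10, Penrith advances.
Round 3: Penrith vs Kelston — 5–12, Kelston advances.
Round 4: Kelston vs Ivery — 10–7, Kelston advances.
The agenda winner is Kelston.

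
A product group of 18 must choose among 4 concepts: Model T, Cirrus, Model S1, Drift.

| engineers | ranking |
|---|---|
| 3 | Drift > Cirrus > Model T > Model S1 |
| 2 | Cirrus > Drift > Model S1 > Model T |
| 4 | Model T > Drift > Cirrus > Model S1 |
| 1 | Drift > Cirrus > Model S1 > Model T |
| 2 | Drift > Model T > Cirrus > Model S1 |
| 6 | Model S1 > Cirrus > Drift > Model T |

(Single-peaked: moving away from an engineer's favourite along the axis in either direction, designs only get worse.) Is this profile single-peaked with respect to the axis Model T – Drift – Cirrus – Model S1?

yes

Axis positions: Model T=1, Drift=2, Cirrus=3, Model S1=4.
Group 1 (peak Drift at position 2): ranking walks positions 2-3-1-4, expanding outward from the peak — single-peaked.
Group 2 (peak Cirrus at position 3): ranking walks positions 3-2-4-1, expanding outward from the peak — single-peaked.
Group 3 (peak Model T at position 1): ranking walks positions 1-2-3-4, expanding outward from the peak — single-peaked.
Group 4 (peak Drift at position 2): ranking walks positions 2-3-4-1, expanding outward from the peak — single-peaked.
Group 5 (peak Drift at position 2): ranking walks positions 2-1-3-4, expanding outward from the peak — single-peaked.
Group 6 (peak Model S1 at position 4): ranking walks positions 4-3-2-1, expanding outward from the peak — single-peaked.
Every ranking is single-peaked on this axis.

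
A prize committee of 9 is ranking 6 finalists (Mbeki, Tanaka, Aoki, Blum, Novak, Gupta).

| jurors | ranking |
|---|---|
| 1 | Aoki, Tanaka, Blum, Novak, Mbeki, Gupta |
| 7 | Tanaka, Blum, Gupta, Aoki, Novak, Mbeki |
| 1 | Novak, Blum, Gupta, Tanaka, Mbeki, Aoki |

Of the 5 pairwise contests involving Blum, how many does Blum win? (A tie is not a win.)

Blum against each rival (9 jurors):
Blum vs Mbeki: Blum is ranked higher on 1+7+1 = 9 ballots, Mbeki on 0. Blum wins 9–0.
Blum vs Tanaka: 1 for Blum, 8 for Tanaka — Tanaka by 8–1.
Blum vs Aoki: 8 to 1, Blum.
Blum vs Novak: 8 to 1, Blum.
Blum vs Gupta: 9 to 0, Blum.
Blum beats Mbeki, Aoki, Novak, Gupta; loses to Tanaka — 4 pairwise wins.

4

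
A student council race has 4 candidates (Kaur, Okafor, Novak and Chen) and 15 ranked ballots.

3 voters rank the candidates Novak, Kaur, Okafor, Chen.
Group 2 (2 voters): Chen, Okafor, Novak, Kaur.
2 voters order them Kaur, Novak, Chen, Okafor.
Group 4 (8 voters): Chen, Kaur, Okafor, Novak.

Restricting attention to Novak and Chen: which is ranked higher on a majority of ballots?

Ballots ranking Novak above Chen: 3 + 2 = 5.
Ballots ranking Chen above Novak: 15 − 5 = 10.
Chen wins the head-to-head 10–5.

Chen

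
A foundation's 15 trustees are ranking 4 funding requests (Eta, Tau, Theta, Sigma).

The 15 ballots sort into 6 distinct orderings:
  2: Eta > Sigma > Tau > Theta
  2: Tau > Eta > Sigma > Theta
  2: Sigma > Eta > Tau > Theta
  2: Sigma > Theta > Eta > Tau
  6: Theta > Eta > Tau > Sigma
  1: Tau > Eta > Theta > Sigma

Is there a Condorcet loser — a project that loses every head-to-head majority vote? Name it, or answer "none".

Pairwise majorities:
Eta vs Tau: 12 to 3, Eta.
Eta vs Theta: Theta wins 8–7.
Eta vs Sigma: Eta preferred on 2+2+6+1 = 11 ballots; Eta wins 11–4.
Tau vs Theta: 2+2+2+1 = 7 for Tau, 8 for Theta — Theta by 8–7.
Tau vs Sigma: Tau wins 9–6.
Theta vs Sigma: Sigma wins 8–7.
Every project wins at least one matchup (Eta beats Tau; Tau beats Sigma; Theta beats Eta; Sigma beats Theta), so there is no Condorcet loser.

none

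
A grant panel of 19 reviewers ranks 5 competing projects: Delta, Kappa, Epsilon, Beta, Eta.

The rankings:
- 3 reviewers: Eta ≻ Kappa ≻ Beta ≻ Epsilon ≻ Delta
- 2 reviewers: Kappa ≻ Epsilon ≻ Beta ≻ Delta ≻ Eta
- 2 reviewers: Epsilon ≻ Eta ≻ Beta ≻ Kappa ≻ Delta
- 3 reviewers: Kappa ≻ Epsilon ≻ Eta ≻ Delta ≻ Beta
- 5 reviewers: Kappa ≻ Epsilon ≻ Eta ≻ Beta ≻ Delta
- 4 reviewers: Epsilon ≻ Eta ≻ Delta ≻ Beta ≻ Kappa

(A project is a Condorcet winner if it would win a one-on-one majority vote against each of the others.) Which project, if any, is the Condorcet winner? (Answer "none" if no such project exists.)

Head-to-head results (19 reviewers):
Delta vs Kappa: Delta preferred on 4 ballots; Kappa wins 15–4.
Delta vs Epsilon: 0 to 19, Epsilon.
Delta vs Beta: 3+4 = 7 for Delta, 12 for Beta — Beta by 12–7.
Delta vs Eta: 2 to 17, Eta.
Kappa vs Epsilon: Kappa preferred on 3+2+3+5 = 13 ballots; Kappa wins 13–6.
Kappa vs Beta: Kappa preferred on 3+2+3+5 = 13 ballots; Kappa wins 13–6.
Kappa vs Eta: Kappa is ranked higher on 2+3+5 = 10 ballots, Eta on 9. Kappa wins 10–9.
Epsilon vs Beta: Epsilon preferred on 2+2+3+5+4 = 16 ballots; Epsilon wins 16–3.
Epsilon vs Eta: Epsilon preferred on 2+2+3+5+4 = 16 ballots; Epsilon wins 16–3.
Beta vs Eta: Beta preferred on 2 ballots; Eta wins 17–2.
Kappa wins every pairwise contest, so Kappa is the Condorcet winner.

Kappa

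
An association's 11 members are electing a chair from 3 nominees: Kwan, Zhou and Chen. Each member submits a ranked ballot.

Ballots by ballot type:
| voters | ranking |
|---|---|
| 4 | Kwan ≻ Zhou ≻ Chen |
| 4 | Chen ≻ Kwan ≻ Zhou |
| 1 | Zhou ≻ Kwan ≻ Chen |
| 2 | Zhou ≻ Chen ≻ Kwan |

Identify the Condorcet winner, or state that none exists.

Pairwise majorities:
Kwan vs Zhou: 4+4 = 8 for Kwan, 3 for Zhou — Kwan by 8–3.
Kwan vs Chen: 4+1 = 5 for Kwan, 6 for Chen — Chen by 6–5.
Zhou vs Chen: Zhou is ranked higher on 4+1+2 = 7 ballots, Chen on 4. Zhou wins 7–4.
Each candidate drops at least one matchup (Kwan loses to Chen; Zhou loses to Kwan; Chen loses to Zhou); the cycle Kwan beats Zhou beats Chen beats Kwan rules out a Condorcet winner.

none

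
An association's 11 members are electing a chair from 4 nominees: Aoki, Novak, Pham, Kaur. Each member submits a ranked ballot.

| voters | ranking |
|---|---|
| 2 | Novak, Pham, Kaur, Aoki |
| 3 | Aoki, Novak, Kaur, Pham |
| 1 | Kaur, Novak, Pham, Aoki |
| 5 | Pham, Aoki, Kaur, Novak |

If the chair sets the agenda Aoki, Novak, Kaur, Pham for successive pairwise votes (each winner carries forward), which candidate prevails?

Round 1: Aoki vs Novak — 8–3, Aoki advances.
Round 2: Aoki vs Kaur — 8–3, Aoki advances.
Round 3: Aoki vs Pham — 3–8, Pham advances.
The agenda winner is Pham.

Pham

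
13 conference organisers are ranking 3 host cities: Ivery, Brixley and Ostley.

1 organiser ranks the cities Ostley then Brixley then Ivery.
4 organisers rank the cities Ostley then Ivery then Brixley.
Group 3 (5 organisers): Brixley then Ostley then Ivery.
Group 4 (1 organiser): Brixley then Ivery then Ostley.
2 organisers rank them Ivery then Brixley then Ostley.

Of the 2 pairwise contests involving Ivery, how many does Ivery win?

Ivery against each rival (13 organisers):
Ivery vs Brixley: Brixley, 7–6.
Ivery vs Ostley: Ostley, 10–3.
Ivery beats no one; loses to Brixley, Ostley — 0 pairwise wins.

0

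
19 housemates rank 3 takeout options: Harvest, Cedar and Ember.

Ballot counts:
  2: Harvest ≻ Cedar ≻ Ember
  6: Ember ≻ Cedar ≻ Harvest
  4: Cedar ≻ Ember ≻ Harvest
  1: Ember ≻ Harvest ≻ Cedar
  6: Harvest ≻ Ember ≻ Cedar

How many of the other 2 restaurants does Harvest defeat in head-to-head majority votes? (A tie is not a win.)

Harvest against each rival (19 friends):
Harvest vs Cedar: Cedar, 10–9.
Harvest vs Ember: 2+6 = 8 for Harvest, 11 for Ember — Ember by 11–8.
Harvest beats no one; loses to Cedar, Ember — 0 pairwise wins.

0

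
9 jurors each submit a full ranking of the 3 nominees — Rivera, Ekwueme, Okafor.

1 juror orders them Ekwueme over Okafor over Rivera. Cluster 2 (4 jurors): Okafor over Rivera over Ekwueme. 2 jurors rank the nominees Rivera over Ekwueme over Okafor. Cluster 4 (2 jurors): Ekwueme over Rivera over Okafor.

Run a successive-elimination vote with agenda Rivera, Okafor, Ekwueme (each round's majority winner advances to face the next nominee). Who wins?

Round 1: Rivera vs Okafor — 4–5, Okafor advances.
Round 2: Okafor vs Ekwueme — 4–5, Ekwueme advances.
The agenda winner is Ekwueme.

Ekwueme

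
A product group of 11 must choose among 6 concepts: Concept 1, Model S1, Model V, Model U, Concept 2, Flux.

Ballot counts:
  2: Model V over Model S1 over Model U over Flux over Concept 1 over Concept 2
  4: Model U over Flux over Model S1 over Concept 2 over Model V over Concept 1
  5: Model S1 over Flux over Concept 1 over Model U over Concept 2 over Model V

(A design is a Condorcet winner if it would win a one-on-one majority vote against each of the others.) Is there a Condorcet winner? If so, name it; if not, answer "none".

Model S1

Pairwise majorities:
Concept 1 vs Model S1: Model S1 wins 11–0.
Concept 1 vs Model V: Concept 1 preferred on 5 ballots; Model V wins 6–5.
Concept 1 vs Model U: Model U wins 6–5.
Concept 1 vs Concept 2: Concept 1, 7–4.
Concept 1 vs Flux: 0 to 11, Flux.
Model S1 vs Model V: Model S1 preferred on 4+5 = 9 ballots; Model S1 wins 9–2.
Model S1 vs Model U: Model S1 is ranked higher on 2+5 = 7 ballots, Model U on 4. Model S1 wins 7–4.
Model S1 vs Concept 2: Model S1 wins 11–0.
Model S1 vs Flux: Model S1, 7–4.
Model V vs Model U: 2 for Model V, 9 for Model U — Model U by 9–2.
Model V vs Concept 2: Model V is ranked higher on 2 ballots, Concept 2 on 9. Concept 2 wins 9–2.
Model V vs Flux: 2 to 9, Flux.
Model U vs Concept 2: Model U preferred on 2+4+5 = 11 ballots; Model U wins 11–0.
Model U vs Flux: Model U wins 6–5.
Concept 2 vs Flux: Concept 2 preferred on 0 ballots; Flux wins 11–0.
Model S1 wins every pairwise contest, so Model S1 is the Condorcet winner.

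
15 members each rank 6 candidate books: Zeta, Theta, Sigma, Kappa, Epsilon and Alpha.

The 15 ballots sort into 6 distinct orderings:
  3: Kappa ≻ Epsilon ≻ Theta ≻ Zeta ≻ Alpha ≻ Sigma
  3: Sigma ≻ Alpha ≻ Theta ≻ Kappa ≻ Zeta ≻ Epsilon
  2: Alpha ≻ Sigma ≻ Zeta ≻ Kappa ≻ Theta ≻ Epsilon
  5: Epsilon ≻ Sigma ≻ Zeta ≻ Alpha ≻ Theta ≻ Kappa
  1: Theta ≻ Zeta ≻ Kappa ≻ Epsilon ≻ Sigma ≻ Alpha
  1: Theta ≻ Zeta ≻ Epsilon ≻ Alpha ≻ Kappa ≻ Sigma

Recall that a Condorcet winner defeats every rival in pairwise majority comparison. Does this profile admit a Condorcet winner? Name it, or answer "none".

Pairwise majorities:
Zeta vs Theta: Zeta is ranked higher on 2+5 = 7 ballots, Theta on 8. Theta wins 8–7.
Zeta–Sigma: Sigma 10–5.
Zeta vs Kappa: 9 to 6, Zeta.
Zeta vs Epsilon: Zeta preferred on 3+2+1+1 = 7 ballots; Epsilon wins 8–7.
Zeta vs Alpha: Zeta wins 10–5.
Theta vs Sigma: Theta preferred on 3+1+1 = 5 ballots; Sigma wins 10–5.
Theta vs Kappa: Theta is ranked higher on 3+5+1+1 = 10 ballots, Kappa on 5. Theta wins 10–5.
Theta vs Epsilon: Theta preferred on 3+2+1+1 = 7 ballots; Epsilon wins 8–7.
Theta vs Alpha: 3+1+1 = 5 for Theta, 10 for Alpha — Alpha by 10–5.
Sigma–Kappa: Sigma 10–5.
Sigma vs Epsilon: Epsilon, 10–5.
Sigma vs Alpha: Sigma, 9–6.
Kappa–Epsilon: Kappa 9–6.
Kappa–Alpha: Alpha 11–4.
Epsilon vs Alpha: 3+5+1+1 = 10 for Epsilon, 5 for Alpha — Epsilon by 10–5.
Each book drops at least one matchup (Zeta loses to Theta; Theta loses to Sigma; Sigma loses to Epsilon; Kappa loses to Zeta; Epsilon loses to Kappa; Alpha loses to Zeta); the cycle Zeta → Kappa → Epsilon → Zeta rules out a Condorcet winner.

none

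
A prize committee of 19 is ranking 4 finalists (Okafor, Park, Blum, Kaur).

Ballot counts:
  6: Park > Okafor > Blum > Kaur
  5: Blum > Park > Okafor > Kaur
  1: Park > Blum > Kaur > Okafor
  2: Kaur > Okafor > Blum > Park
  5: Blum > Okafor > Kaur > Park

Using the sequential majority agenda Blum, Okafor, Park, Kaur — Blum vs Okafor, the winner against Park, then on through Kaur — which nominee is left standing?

Blum

Round 1: Blum vs Okafor — 11–8, Blum advances.
Round 2: Blum vs Park — 12–7, Blum advances.
Round 3: Blum vs Kaur — 17–2, Blum advances.
The agenda winner is Blum.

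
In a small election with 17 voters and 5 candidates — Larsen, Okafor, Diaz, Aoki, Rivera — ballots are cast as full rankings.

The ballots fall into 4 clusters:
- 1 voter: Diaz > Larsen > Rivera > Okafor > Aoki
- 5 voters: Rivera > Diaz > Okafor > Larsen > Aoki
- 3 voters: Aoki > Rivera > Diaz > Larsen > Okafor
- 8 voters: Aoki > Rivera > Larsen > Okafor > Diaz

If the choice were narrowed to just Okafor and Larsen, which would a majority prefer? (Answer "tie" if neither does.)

Larsen

Ballots ranking Okafor above Larsen: 5.
Ballots ranking Larsen above Okafor: 17 − 5 = 12.
Larsen wins the head-to-head 12–5.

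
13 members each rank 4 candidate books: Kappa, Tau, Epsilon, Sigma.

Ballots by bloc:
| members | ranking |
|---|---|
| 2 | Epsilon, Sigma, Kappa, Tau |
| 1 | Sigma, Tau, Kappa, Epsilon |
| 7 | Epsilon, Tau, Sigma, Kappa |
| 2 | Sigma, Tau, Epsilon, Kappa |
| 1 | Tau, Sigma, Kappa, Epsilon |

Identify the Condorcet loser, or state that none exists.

Pairwise majorities:
Kappa vs Tau: Tau, 11–2.
Kappa vs Epsilon: Kappa is ranked higher on 1+1 = 2 ballots, Epsilon on 11. Epsilon wins 11–2.
Kappa–Sigma: Sigma 13–0.
Tau–Epsilon: Epsilon 9–4.
Tau vs Sigma: Tau preferred on 7+1 = 8 ballots; Tau wins 8–5.
Epsilon vs Sigma: Epsilon is ranked higher on 2+7 = 9 ballots, Sigma on 4. Epsilon wins 9–4.
Only Kappa has no wins; Kappa is the Condorcet loser.

Kappa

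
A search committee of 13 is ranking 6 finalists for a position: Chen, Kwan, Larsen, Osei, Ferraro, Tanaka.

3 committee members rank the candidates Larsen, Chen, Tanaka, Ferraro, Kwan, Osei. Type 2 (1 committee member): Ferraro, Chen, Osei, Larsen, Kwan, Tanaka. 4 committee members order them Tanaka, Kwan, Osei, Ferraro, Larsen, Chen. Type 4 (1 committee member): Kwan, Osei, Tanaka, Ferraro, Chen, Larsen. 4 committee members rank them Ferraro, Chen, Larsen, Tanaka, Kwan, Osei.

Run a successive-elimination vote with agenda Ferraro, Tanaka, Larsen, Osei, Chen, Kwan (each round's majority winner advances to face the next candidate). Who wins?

Larsen

Round 1: Ferraro vs Tanaka — 5–8, Tanaka advances.
Round 2: Tanaka vs Larsen — 5–8, Larsen advances.
Round 3: Larsen vs Osei — 7–6, Larsen advances.
Round 4: Larsen vs Chen — 7–6, Larsen advances.
Round 5: Larsen vs Kwan — 8–5, Larsen advances.
Larsen survives the agenda.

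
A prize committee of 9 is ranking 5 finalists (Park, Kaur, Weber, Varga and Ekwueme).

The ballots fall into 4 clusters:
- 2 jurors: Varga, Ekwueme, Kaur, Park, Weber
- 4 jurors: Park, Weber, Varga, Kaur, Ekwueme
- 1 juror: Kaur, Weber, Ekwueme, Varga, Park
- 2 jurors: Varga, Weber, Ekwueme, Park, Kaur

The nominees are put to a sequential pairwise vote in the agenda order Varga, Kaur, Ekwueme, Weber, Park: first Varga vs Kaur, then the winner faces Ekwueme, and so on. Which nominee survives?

Round 1: Varga vs Kaur — 8–1, Varga advances.
Round 2: Varga vs Ekwueme — 8–1, Varga advances.
Round 3: Varga vs Weber — 4–5, Weber advances.
Round 4: Weber vs Park — 3–6, Park advances.
Park survives the agenda.

Park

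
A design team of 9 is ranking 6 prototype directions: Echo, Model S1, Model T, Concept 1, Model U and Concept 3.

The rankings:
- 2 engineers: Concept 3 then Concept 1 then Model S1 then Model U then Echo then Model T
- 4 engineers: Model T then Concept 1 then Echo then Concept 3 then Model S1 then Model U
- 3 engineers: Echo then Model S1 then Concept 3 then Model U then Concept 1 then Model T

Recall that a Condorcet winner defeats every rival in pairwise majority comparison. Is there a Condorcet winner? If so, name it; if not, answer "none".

none

Pairwise majorities:
Echo vs Model S1: Echo, 7–2.
Echo–Model T: Echo 5–4.
Echo–Concept 1: Concept 1 6–3.
Echo vs Model U: Echo, 7–2.
Echo vs Concept 3: Echo wins 7–2.
Model S1–Model T: Model S1 5–4.
Model S1–Concept 1: Concept 1 6–3.
Model S1–Model U: Model S1 9–0.
Model S1–Concept 3: Concept 3 6–3.
Model T–Concept 1: Concept 1 5–4.
Model T vs Model U: Model U, 5–4.
Model T vs Concept 3: Concept 3 wins 5–4.
Concept 1–Model U: Concept 1 6–3.
Concept 1–Concept 3: Concept 3 5–4.
Model U–Concept 3: Concept 3 9–0.
Every design loses at least once (Echo loses to Concept 1; Model S1 loses to Echo; Model T loses to Echo; Concept 1 loses to Concept 3; Model U loses to Echo; Concept 3 loses to Echo). The majority relation contains the cycle Echo → Concept 3 → Concept 1 → Echo, so there is no Condorcet winner.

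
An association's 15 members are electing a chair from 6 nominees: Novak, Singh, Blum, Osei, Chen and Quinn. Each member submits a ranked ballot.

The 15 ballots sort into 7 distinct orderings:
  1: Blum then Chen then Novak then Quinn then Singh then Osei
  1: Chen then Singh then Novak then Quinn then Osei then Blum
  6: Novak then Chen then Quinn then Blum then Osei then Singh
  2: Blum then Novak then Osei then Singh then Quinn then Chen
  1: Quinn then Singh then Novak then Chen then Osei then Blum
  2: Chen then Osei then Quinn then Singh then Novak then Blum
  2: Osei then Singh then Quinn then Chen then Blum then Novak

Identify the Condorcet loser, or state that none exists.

Pairwise majorities:
Novak vs Singh: 1+6+2 = 9 for Novak, 6 for Singh — Novak by 9–6.
Novak vs Blum: Novak preferred on 1+6+1+2 = 10 ballots; Novak wins 10–5.
Novak vs Osei: Novak is ranked higher on 1+1+6+2+1 = 11 ballots, Osei on 4. Novak wins 11–4.
Novak vs Chen: Novak is ranked higher on 6+2+1 = 9 ballots, Chen on 6. Novak wins 9–6.
Novak vs Quinn: Novak preferred on 1+1+6+2 = 10 ballots; Novak wins 10–5.
Singh–Blum: Blum 9–6.
Singh vs Osei: Osei, 12–3.
Singh vs Chen: 2+1+2 = 5 for Singh, 10 for Chen — Chen by 10–5.
Singh vs Quinn: Quinn wins 10–5.
Blum–Osei: Blum 9–6.
Blum vs Chen: Blum preferred on 1+2 = 3 ballots; Chen wins 12–3.
Blum vs Quinn: Quinn, 12–3.
Osei vs Chen: Chen, 11–4.
Osei vs Quinn: Osei is ranked higher on 2+2+2 = 6 ballots, Quinn on 9. Quinn wins 9–6.
Chen vs Quinn: 1+1+6+2 = 10 for Chen, 5 for Quinn — Chen by 10–5.
Only Singh has no wins; Singh is the Condorcet loser.

Singh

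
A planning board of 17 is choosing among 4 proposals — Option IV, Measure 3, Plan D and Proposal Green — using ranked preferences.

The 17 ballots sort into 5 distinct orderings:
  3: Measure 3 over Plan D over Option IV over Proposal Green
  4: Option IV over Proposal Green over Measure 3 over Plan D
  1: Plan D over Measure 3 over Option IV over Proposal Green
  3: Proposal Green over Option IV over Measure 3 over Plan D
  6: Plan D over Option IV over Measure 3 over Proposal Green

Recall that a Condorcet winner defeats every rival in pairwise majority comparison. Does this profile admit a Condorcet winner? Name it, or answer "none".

Check each pair by majority over 17 ballots:
Option IV vs Measure 3: 13 to 4, Option IV.
Option IV vs Plan D: Option IV preferred on 4+3 = 7 ballots; Plan D wins 10–7.
Option IV vs Proposal Green: Option IV, 14–3.
Measure 3 vs Plan D: 10 to 7, Measure 3.
Measure 3 vs Proposal Green: 3+1+6 = 10 for Measure 3, 7 for Proposal Green — Measure 3 by 10–7.
Plan D vs Proposal Green: 3+1+6 = 10 for Plan D, 7 for Proposal Green — Plan D by 10–7.
No option is unbeaten: Option IV loses to Plan D; Measure 3 loses to Option IV; Plan D loses to Measure 3; Proposal Green loses to Option IV. In particular Option IV → Measure 3 → Plan D → Option IV is a majority cycle — no Condorcet winner exists.

none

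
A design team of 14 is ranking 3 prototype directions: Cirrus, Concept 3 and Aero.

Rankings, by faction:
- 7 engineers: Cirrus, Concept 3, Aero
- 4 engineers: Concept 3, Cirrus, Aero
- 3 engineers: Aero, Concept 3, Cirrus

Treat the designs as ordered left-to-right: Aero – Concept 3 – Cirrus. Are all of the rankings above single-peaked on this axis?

yes

Axis positions: Aero=1, Concept 3=2, Cirrus=3.
Faction 1 (peak Cirrus at position 3): ranking walks positions 3-2-1, expanding outward from the peak — single-peaked.
Faction 2 (peak Concept 3 at position 2): ranking walks positions 2-3-1, expanding outward from the peak — single-peaked.
Faction 3 (peak Aero at position 1): ranking walks positions 1-2-3, expanding outward from the peak — single-peaked.
Every ranking is single-peaked on this axis.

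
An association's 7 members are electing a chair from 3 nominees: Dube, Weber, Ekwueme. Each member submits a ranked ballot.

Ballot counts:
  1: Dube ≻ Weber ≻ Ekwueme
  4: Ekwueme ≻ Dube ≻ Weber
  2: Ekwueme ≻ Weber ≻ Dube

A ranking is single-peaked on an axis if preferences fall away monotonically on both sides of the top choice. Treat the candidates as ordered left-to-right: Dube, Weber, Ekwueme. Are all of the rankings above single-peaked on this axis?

no

Axis positions: Dube=1, Weber=2, Ekwueme=3.
Cluster 1 (peak Dube at position 1): ranking walks positions 1-2-3, expanding outward from the peak — single-peaked.
Cluster 2: ranking walks positions 3-1-2; Dube is ranked above Weber even though Weber lies between Dube and the peak Ekwueme on the axis — preferences dip and rise again. Not single-peaked.
Cluster 3 (peak Ekwueme at position 3): ranking walks positions 3-2-1, expanding outward from the peak — single-peaked.
Cluster 2 violates single-peakedness, so the profile is not single-peaked on this axis.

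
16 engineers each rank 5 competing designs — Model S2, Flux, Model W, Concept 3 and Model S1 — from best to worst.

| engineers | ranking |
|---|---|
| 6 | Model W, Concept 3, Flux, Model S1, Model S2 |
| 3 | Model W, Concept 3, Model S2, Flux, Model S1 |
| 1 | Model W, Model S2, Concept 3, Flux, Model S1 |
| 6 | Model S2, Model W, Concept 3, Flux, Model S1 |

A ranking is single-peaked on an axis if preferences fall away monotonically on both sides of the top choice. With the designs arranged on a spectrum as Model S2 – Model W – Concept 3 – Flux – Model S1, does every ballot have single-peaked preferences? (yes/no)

Axis positions: Model S2=1, Model W=2, Concept 3=3, Flux=4, Model S1=5.
Faction 1 (peak Model W at position 2): ranking walks positions 2-3-4-5-1, expanding outward from the peak — single-peaked.
Faction 2 (peak Model W at position 2): ranking walks positions 2-3-1-4-5, expanding outward from the peak — single-peaked.
Faction 3 (peak Model W at position 2): ranking walks positions 2-1-3-4-5, expanding outward from the peak — single-peaked.
Faction 4 (peak Model S2 at position 1): ranking walks positions 1-2-3-4-5, expanding outward from the peak — single-peaked.
Every ranking is single-peaked on this axis.

yes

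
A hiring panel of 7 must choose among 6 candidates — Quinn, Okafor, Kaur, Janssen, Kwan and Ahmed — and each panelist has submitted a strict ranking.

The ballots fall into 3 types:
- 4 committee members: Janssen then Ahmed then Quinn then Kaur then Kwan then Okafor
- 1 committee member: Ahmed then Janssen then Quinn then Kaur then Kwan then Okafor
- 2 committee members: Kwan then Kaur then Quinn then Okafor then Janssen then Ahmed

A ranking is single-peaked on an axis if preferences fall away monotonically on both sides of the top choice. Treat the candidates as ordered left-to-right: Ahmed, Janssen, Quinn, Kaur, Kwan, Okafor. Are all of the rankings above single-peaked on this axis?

yes

Axis positions: Ahmed=1, Janssen=2, Quinn=3, Kaur=4, Kwan=5, Okafor=6.
Type 1 (peak Janssen at position 2): ranking walks positions 2-1-3-4-5-6, expanding outward from the peak — single-peaked.
Type 2 (peak Ahmed at position 1): ranking walks positions 1-2-3-4-5-6, expanding outward from the peak — single-peaked.
Type 3 (peak Kwan at position 5): ranking walks positions 5-4-3-6-2-1, expanding outward from the peak — single-peaked.
Every ranking is single-peaked on this axis.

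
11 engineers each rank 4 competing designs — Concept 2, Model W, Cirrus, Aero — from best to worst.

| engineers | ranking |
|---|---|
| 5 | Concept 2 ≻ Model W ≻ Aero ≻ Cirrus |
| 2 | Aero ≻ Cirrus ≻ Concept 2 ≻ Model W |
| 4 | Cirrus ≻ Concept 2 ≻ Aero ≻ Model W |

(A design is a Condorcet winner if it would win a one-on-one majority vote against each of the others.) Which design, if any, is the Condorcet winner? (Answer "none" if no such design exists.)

none

Head-to-head results (11 engineers):
Concept 2 vs Model W: Concept 2, 11–0.
Concept 2 vs Cirrus: Cirrus, 6–5.
Concept 2 vs Aero: Concept 2 wins 9–2.
Model W vs Cirrus: Cirrus wins 6–5.
Model W vs Aero: Aero wins 6–5.
Cirrus vs Aero: Aero, 7–4.
No design is unbeaten: Concept 2 loses to Cirrus; Model W loses to Concept 2; Cirrus loses to Aero; Aero loses to Concept 2. In particular Concept 2 beats Aero beats Cirrus beats Concept 2 is a majority cycle — no Condorcet winner exists.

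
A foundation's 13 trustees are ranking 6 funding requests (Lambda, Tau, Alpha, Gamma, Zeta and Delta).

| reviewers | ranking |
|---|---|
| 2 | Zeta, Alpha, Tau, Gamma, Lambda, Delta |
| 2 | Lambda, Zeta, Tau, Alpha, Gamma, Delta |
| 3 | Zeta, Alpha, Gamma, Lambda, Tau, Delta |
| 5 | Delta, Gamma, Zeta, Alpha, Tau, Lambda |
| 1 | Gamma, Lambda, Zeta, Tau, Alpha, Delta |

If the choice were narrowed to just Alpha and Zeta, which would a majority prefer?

Zeta

No ballot ranks Alpha above Zeta: 0.
Ballots ranking Zeta above Alpha: 13 − 0 = 13.
Zeta wins the head-to-head 13–0.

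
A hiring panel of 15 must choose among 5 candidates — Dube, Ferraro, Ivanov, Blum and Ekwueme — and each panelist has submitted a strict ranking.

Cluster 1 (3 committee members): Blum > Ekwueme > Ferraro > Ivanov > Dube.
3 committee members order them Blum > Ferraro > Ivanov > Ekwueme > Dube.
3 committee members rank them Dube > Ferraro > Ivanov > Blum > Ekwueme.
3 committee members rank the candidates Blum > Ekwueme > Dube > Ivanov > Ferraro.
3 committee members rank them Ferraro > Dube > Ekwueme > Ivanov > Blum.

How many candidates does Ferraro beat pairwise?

Ferraro against each rival (15 committee members):
Ferraro vs Dube: Ferraro is ranked higher on 3+3+3 = 9 ballots, Dube on 6. Ferraro wins 9–6.
Ferraro vs Ivanov: Ferraro preferred on 3+3+3+3 = 12 ballots; Ferraro wins 12–3.
Ferraro–Blum: Blum 9–6.
Ferraro–Ekwueme: Ferraro 9–6.
Ferraro beats Dube, Ivanov, Ekwueme; loses to Blum — 3 pairwise wins.

3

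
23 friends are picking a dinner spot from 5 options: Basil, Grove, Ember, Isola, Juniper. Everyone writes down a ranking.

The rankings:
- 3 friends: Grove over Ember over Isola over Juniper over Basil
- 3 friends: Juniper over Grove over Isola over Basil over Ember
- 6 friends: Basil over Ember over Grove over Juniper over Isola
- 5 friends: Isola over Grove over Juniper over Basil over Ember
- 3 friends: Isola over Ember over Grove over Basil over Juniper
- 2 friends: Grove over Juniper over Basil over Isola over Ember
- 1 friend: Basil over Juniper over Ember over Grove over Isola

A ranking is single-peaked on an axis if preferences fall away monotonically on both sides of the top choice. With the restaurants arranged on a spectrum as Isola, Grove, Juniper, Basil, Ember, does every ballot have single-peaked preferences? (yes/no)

Axis positions: Isola=1, Grove=2, Juniper=3, Basil=4, Ember=5.
Group 1: ranking walks positions 2-5-1-3-4; Ember is ranked above Juniper even though Juniper lies between Ember and the peak Grove on the axis — preferences dip and rise again. Not single-peaked.
Group 2 (peak Juniper at position 3): ranking walks positions 3-2-1-4-5, expanding outward from the peak — single-peaked.
Group 3: ranking walks positions 4-5-2-3-1; Grove is ranked above Juniper even though Juniper lies between Grove and the peak Basil on the axis — preferences dip and rise again. Not single-peaked.
Group 4 (peak Isola at position 1): ranking walks positions 1-2-3-4-5, expanding outward from the peak — single-peaked.
Group 5: ranking walks positions 1-5-2-4-3; Ember is ranked above Grove even though Grove lies between Ember and the peak Isola on the axis — preferences dip and rise again. Not single-peaked.
Group 6 (peak Grove at position 2): ranking walks positions 2-3-4-1-5, expanding outward from the peak — single-peaked.
Group 7 (peak Basil at position 4): ranking walks positions 4-3-5-2-1, expanding outward from the peak — single-peaked.
Group 1 violates single-peakedness, so the profile is not single-peaked on this axis.

no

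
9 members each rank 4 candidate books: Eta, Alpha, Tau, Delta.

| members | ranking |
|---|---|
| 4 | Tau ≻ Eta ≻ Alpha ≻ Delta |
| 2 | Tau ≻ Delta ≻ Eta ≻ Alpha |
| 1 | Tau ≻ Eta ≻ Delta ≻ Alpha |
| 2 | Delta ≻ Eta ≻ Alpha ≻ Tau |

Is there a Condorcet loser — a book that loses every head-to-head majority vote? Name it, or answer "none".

Alpha

Pairwise majorities:
Eta vs Alpha: Eta is ranked higher on 4+2+1+2 = 9 ballots, Alpha on 0. Eta wins 9–0.
Eta vs Tau: 2 to 7, Tau.
Eta vs Delta: 5 to 4, Eta.
Alpha vs Tau: Tau wins 7–2.
Alpha vs Delta: Alpha is ranked higher on 4 ballots, Delta on 5. Delta wins 5–4.
Tau vs Delta: 4+2+1 = 7 for Tau, 2 for Delta — Tau by 7–2.
Alpha is beaten in every head-to-head and is the Condorcet loser.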